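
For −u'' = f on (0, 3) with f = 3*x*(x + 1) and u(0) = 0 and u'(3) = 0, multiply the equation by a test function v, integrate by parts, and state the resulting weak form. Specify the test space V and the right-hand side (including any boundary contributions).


V = {v ∈ H^1(0, 3) : v(0) = 0} (test functions vanish at x = 0 where u is specified); weak form: ∫_0^3 u'v' dx = ∫_0^3 (3*x*(x + 1)) v dx for all v ∈ V.

Multiply both sides by a test function v and integrate from 0 to 3:
  ∫_0^3 −u''(x) v(x) dx = ∫_0^3 f(x) v(x) dx.
Integrate the LHS by parts once:
  ∫_0^3 −u'' v dx = −[u'(x) v(x)]_0^3 + ∫_0^3 u'(x) v'(x) dx.
Thus ∫_0^3 u'(x) v'(x) dx = ∫_0^3 f(x) v(x) dx + [u'(x) v(x)]_0^3.
Choose V so that boundary terms are either known or forced to vanish.
Mixed BC: u(0) = 0 (Dirichlet) and u'(3) = 0 (Neumann). Define V = {v ∈ H^1(0, 3) : v(0) = 0}. Then [u' v]_0^3 = u'(3)·v(3) − u'(0)·0 = 0.
Weak formulation: find u (satisfying any essential BC) such that ∫_0^3 u'(x) v'(x) dx = ∫_0^3 f v dx for all v ∈ V (Dirichlet at 0 absorbed into V; the Neumann datum at x = 3 is zero, so no boundary term remains).
Substituting f(x) = 3*x*(x + 1), the right-hand side is ∫_0^3 (3*x*(x + 1)) v dx.


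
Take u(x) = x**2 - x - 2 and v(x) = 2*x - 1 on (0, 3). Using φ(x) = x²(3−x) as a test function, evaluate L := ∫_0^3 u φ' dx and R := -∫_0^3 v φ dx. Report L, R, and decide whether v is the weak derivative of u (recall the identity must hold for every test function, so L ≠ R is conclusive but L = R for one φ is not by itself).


LHS = -351/20, RHS = -351/20. Yes, v = u' weakly.

u(x) = x**2 - x - 2, classical derivative u'(x) = 2*x - 1.
φ(x) = x²(3−x), so φ'(x) = 3*x*(2 - x).
Note φ(0) = φ(3) = 0, so the boundary term u·φ vanishes.
LHS = ∫_0^3 u(x) φ'(x) dx = ∫_0^3 (-3*x^4 + 9*x^3 - 12*x) dx. Term by term:
  ∫_0^3 -3*x^4 dx = -729/5;  ∫_0^3 9*x^3 dx = 729/4;  ∫_0^3 -12*x dx = -54.
Sum: -729/5 + 729/4 − 54 = -351/20.
So LHS = -351/20.
∫_0^3 v(x) φ(x) dx = ∫_0^3 (-2*x^4 + 7*x^3 - 3*x^2) dx. Term by term:
  ∫_0^3 -2*x^4 dx = -486/5;  ∫_0^3 7*x^3 dx = 567/4;  ∫_0^3 -3*x^2 dx = -27.
Sum: -486/5 + 567/4 − 27 = 351/20.
So RHS = -∫_0^3 v(x) φ(x) dx = -351/20.
LHS = RHS, so the identity holds for this test φ.
Moreover u is smooth here and v(x) = u'(x) = 2*x - 1 pointwise, so the identity holds for every test function. Hence v is the weak derivative of u.


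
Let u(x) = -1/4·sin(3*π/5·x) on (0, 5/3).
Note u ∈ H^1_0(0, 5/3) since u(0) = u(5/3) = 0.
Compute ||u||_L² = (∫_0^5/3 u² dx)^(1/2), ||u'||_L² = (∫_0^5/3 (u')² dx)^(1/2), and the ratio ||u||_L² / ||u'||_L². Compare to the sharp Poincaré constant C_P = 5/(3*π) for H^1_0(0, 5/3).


||u||_L² / ||u'||_L² = 5/(3*π) = C_P.

u(x) = -1/4·sin(3*π/5·x), so u'(x) = -3*π*cos(3*π*x/5)/20.
Writing u(x) = A·sin(kπx/L) with A = -1/4 and k = 1, use ∫_0^L sin²(kπx/L) dx = L/2 and ∫_0^L cos²(kπx/L) dx = L/2.
u² = 1/16·sin²(3*π/5·x) and (u')² = 9*π^2/400·cos²(3*π/5·x), and each of sin², cos² integrates to L/2 = 5/6 over (0, 5/3).
∫_0^5/3 u² dx = 5/96, so ||u||_L² = sqrt(30)/24.
∫_0^5/3 (u')² dx = 3*π^2/160, so ||u'||_L² = sqrt(30)*π/40.
Ratio ||u||_L² / ||u'||_L² = 5/(3*π).
Sharp Poincaré constant on H^1_0(0, 5/3) is C_P = L/π = 5/(3*π), achieved by sin(3*π/5·x).
This is the k = 1 eigenfunction (up to amplitude), so the ratio equals the sharp Poincaré constant exactly.


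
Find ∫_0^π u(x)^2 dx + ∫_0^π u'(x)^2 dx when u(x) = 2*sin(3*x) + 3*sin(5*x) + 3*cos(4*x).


||u||_{H^1(0,π)}^2 = 1156/7 + 427*π/2

u'(x) = -12*sin(4*x) + 6*cos(3*x) + 15*cos(5*x).
Expand u² and (u')² and integrate term by term on (0, π), using: for integers n ≥ 1, ∫_0^π sin²(nx) dx = ∫_0^π cos²(nx) dx = π/2; for n ≠ n', ∫_0^π sin(nx)sin(n'x) dx = ∫_0^π cos(nx)cos(n'x) dx = 0; and by product-to-sum, ∫_0^π sin(nx)cos(n'x) dx = ½∫_0^π [sin((n+n')x) + sin((n−n')x)] dx, which is 0 when n+n' is even and 2n/(n²−n'²) when n+n' is odd (it need not vanish on (0, π)).
  u² squared terms: (2)²·∫sin(3x)² dx = 4·π/2 = 2*π;  (3)²·∫cos(4x)² dx = 9·π/2 = 9*π/2;  (3)²·∫sin(5x)² dx = 9·π/2 = 9*π/2.
  u² cross terms: 2·(2)·(3)·∫sin(3x)·cos(4x) dx = 12·(-6/7) = -72/7;  2·(2)·(3)·∫sin(3x)·sin(5x) dx = 12·(0) = 0;  2·(3)·(3)·∫cos(4x)·sin(5x) dx = 18·(10/9) = 20.
  So ∫_0^π u² dx = 2*π + 9*π/2 + 9*π/2 − 72/7 + 0 + 20 = 68/7 + 11*π.
  (u')² squared terms: (-12)²·∫sin(4x)² dx = 144·π/2 = 72*π;  (6)²·∫cos(3x)² dx = 36·π/2 = 18*π;  (15)²·∫cos(5x)² dx = 225·π/2 = 225*π/2.
  (u')² cross terms: 2·(-12)·(6)·∫sin(4x)·cos(3x) dx = -144·(8/7) = -1152/7;  2·(-12)·(15)·∫sin(4x)·cos(5x) dx = -360·(-8/9) = 320;  2·(6)·(15)·∫cos(3x)·cos(5x) dx = 180·(0) = 0.
  So ∫_0^π (u')² dx = 72*π + 18*π + 225*π/2 − 1152/7 + 320 + 0 = 1088/7 + 405*π/2.
||u||_{H^1}^2 = (68/7 + 11*π) + (1088/7 + 405*π/2) = 1156/7 + 427*π/2.


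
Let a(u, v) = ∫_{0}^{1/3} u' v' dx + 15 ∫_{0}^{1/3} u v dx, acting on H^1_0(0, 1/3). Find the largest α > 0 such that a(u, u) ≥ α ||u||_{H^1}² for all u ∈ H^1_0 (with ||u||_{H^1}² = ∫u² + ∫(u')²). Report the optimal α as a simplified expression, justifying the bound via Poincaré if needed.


α = 1

Coercivity of a(·,·) on H^1_0(0, 1/3) means a(u, u) ≥ α ||u||_{H^1}² for every u ∈ H^1_0.
The interval has length L = 1/3, and Poincaré/coercivity depend only on L. Here a(u, u) = ∫(u')² + (15)·∫u².
Here c = 15 ≥ 1, so a(u,u) = ∫(u')² + c∫u² ≥ ∫(u')² + ∫u² = ||u||_{H^1}², i.e. α = 1 works. No larger α is possible: a(u,u) ≥ α||u||_{H^1}² means (1−α)∫(u')² ≥ (α−c)∫u², and for the modes u_n = sin(nπ(x−x₀)/L) (x₀ the left endpoint) one has ∫u_n²/∫(u_n')² = (L/(nπ))² → 0, so a(u_n,u_n)/||u_n||_{H^1}² → 1. Hence the optimal constant is α = 1.
Therefore α = 1.


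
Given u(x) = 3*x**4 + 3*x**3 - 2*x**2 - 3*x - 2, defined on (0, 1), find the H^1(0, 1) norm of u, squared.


||u||_{H^1}^2 = 4787/140

The H^1 norm (squared) on an interval (0, L) is
  ||u||_{H^1}^2 = ∫_0^L u(x)^2 dx + ∫_0^L u'(x)^2 dx.
Compute u'(x) = 12*x**3 + 9*x**2 - 4*x - 3.
Then u(x)^2 = 9*x**8 + 18*x**7 - 3*x**6 - 30*x**5 - 26*x**4 + 17*x**2 + 12*x + 4 and u'(x)^2 = 144*x**6 + 216*x**5 - 15*x**4 - 144*x**3 - 38*x**2 + 24*x + 9.
Integrate each monomial from 0 to 1 using ∫_0^1 c·x^n dx = c·1^(n+1)/(n+1):
  ∫_0^1 u(x)^2 dx = ∫_0^1 (9*x^8 + 18*x^7 - 3*x^6 - 30*x^5 - 26*x^4 + 17*x^2 + 12*x + 4) dx. Term by term:
    ∫_0^1 9*x^8 dx = 1;  ∫_0^1 18*x^7 dx = 9/4;  ∫_0^1 -3*x^6 dx = -3/7;
    ∫_0^1 -30*x^5 dx = -5;  ∫_0^1 -26*x^4 dx = -26/5;  ∫_0^1 17*x^2 dx = 17/3;
    ∫_0^1 12*x dx = 6;  ∫_0^1 4 dx = 4.
  Sum: 1 + 9/4 − 3/7 − 5 − 26/5 + 17/3 + 6 + 4 = 3481/420.
  ∫_0^1 u'(x)^2 dx = ∫_0^1 (144*x^6 + 216*x^5 - 15*x^4 - 144*x^3 - 38*x^2 + 24*x + 9) dx. Term by term:
    ∫_0^1 144*x^6 dx = 144/7;  ∫_0^1 216*x^5 dx = 36;  ∫_0^1 -15*x^4 dx = -3;
    ∫_0^1 -144*x^3 dx = -36;  ∫_0^1 -38*x^2 dx = -38/3;  ∫_0^1 24*x dx = 12;
    ∫_0^1 9 dx = 9.
  Sum: 144/7 + 36 − 3 − 36 − 38/3 + 12 + 9 = 544/21.
Adding: ||u||_{H^1}^2 = 3481/420 + 544/21 = 4787/140.


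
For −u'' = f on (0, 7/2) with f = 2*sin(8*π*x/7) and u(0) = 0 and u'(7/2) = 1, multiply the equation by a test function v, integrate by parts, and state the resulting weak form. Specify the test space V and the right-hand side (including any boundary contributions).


V = {v ∈ H^1(0, 7/2) : v(0) = 0} (test functions vanish at x = 0 where u is specified); weak form: ∫_0^7/2 u'v' dx = ∫_0^7/2 (2*sin(8*π*x/7)) v dx + v(7/2) for all v ∈ V.

Multiply both sides by a test function v and integrate from 0 to 7/2:
  ∫_0^7/2 −u''(x) v(x) dx = ∫_0^7/2 f(x) v(x) dx.
Integrate the LHS by parts once:
  ∫_0^7/2 −u'' v dx = −[u'(x) v(x)]_0^7/2 + ∫_0^7/2 u'(x) v'(x) dx.
Thus ∫_0^7/2 u'(x) v'(x) dx = ∫_0^7/2 f(x) v(x) dx + [u'(x) v(x)]_0^7/2.
Choose V so that boundary terms are either known or forced to vanish.
Mixed BC: u(0) = 0 (Dirichlet) and u'(7/2) = 1 (Neumann). Define V = {v ∈ H^1(0, 7/2) : v(0) = 0}. Then [u' v]_0^7/2 = u'(7/2)·v(7/2) − u'(0)·0 = v(7/2).
Weak formulation: find u (satisfying any essential BC) such that ∫_0^7/2 u'(x) v'(x) dx = ∫_0^7/2 f v dx + v(7/2) for all v ∈ V (Dirichlet at 0 absorbed into V; Neumann datum at x = 7/2 contributes the boundary term).
Substituting f(x) = 2*sin(8*π*x/7), the right-hand side is ∫_0^7/2 (2*sin(8*π*x/7)) v dx + v(7/2).


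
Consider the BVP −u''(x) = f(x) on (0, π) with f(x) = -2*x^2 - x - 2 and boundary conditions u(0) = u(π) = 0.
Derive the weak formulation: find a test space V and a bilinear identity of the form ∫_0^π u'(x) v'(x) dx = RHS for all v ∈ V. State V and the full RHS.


V = H^1_0(0, π) (so v(0) = v(π) = 0); weak form: ∫_0^π u'v' dx = ∫_0^π (-2*x^2 - x - 2) v dx for all v ∈ V.

Multiply both sides by a test function v and integrate from 0 to π:
  ∫_0^π −u''(x) v(x) dx = ∫_0^π f(x) v(x) dx.
Integrate the LHS by parts once:
  ∫_0^π −u'' v dx = −[u'(x) v(x)]_0^π + ∫_0^π u'(x) v'(x) dx.
Thus ∫_0^π u'(x) v'(x) dx = ∫_0^π f(x) v(x) dx + [u'(x) v(x)]_0^π.
Choose V so that boundary terms are either known or forced to vanish.
u is Dirichlet: u(0) = u(π) = 0. Let V = H^1_0(0, π); then v(0) = v(π) = 0, and [u' v]_0^π = 0.
Weak formulation: find u (satisfying any essential BC) such that ∫_0^π u'(x) v'(x) dx = ∫_0^π f v dx for all v ∈ V.
Substituting f(x) = -2*x^2 - x - 2, the right-hand side is ∫_0^π (-2*x^2 - x - 2) v dx.


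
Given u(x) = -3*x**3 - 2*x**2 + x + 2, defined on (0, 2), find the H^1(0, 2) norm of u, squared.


||u||_{H^1}^2 = 35006/35

The H^1 norm (squared) on an interval (0, L) is
  ||u||_{H^1}^2 = ∫_0^L u(x)^2 dx + ∫_0^L u'(x)^2 dx.
Compute u'(x) = -9*x**2 - 4*x + 1.
Then u(x)^2 = 9*x**6 + 12*x**5 - 2*x**4 - 16*x**3 - 7*x**2 + 4*x + 4 and u'(x)^2 = 81*x**4 + 72*x**3 - 2*x**2 - 8*x + 1.
Integrate each monomial from 0 to 2 using ∫_0^2 c·x^n dx = c·2^(n+1)/(n+1):
  ∫_0^2 u(x)^2 dx = ∫_0^2 (9*x^6 + 12*x^5 - 2*x^4 - 16*x^3 - 7*x^2 + 4*x + 4) dx. Term by term:
    ∫_0^2 9*x^6 dx = 1152/7;  ∫_0^2 12*x^5 dx = 128;  ∫_0^2 -2*x^4 dx = -64/5;
    ∫_0^2 -16*x^3 dx = -64;  ∫_0^2 -7*x^2 dx = -56/3;  ∫_0^2 4*x dx = 8;
    ∫_0^2 4 dx = 8.
  Sum: 1152/7 + 128 − 64/5 − 64 − 56/3 + 8 + 8 = 22376/105.
  ∫_0^2 u'(x)^2 dx = ∫_0^2 (81*x^4 + 72*x^3 - 2*x^2 - 8*x + 1) dx. Term by term:
    ∫_0^2 81*x^4 dx = 2592/5;  ∫_0^2 72*x^3 dx = 288;  ∫_0^2 -2*x^2 dx = -16/3;
    ∫_0^2 -8*x dx = -16;  ∫_0^2 1 dx = 2.
  Sum: 2592/5 + 288 − 16/3 − 16 + 2 = 11806/15.
Adding: ||u||_{H^1}^2 = 22376/105 + 11806/15 = 35006/35.


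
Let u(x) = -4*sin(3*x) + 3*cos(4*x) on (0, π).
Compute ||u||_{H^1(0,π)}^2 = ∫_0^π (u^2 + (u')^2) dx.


||u||_{H^1(0,π)}^2 = 2448/7 + 313*π/2

u'(x) = -12*sin(4*x) - 12*cos(3*x).
Expand u² and (u')² and integrate term by term on (0, π), using: for integers n ≥ 1, ∫_0^π sin²(nx) dx = ∫_0^π cos²(nx) dx = π/2; for n ≠ n', ∫_0^π sin(nx)sin(n'x) dx = ∫_0^π cos(nx)cos(n'x) dx = 0; and by product-to-sum, ∫_0^π sin(nx)cos(n'x) dx = ½∫_0^π [sin((n+n')x) + sin((n−n')x)] dx, which is 0 when n+n' is even and 2n/(n²−n'²) when n+n' is odd (it need not vanish on (0, π)).
  u² squared terms: (-4)²·∫sin(3x)² dx = 16·π/2 = 8*π;  (3)²·∫cos(4x)² dx = 9·π/2 = 9*π/2.
  u² cross terms: 2·(-4)·(3)·∫sin(3x)·cos(4x) dx = -24·(-6/7) = 144/7.
  So ∫_0^π u² dx = 8*π + 9*π/2 + 144/7 = 144/7 + 25*π/2.
  (u')² squared terms: (-12)²·∫cos(3x)² dx = 144·π/2 = 72*π;  (-12)²·∫sin(4x)² dx = 144·π/2 = 72*π.
  (u')² cross terms: 2·(-12)·(-12)·∫cos(3x)·sin(4x) dx = 288·(8/7) = 2304/7.
  So ∫_0^π (u')² dx = 72*π + 72*π + 2304/7 = 2304/7 + 144*π.
||u||_{H^1}^2 = (144/7 + 25*π/2) + (2304/7 + 144*π) = 2448/7 + 313*π/2.


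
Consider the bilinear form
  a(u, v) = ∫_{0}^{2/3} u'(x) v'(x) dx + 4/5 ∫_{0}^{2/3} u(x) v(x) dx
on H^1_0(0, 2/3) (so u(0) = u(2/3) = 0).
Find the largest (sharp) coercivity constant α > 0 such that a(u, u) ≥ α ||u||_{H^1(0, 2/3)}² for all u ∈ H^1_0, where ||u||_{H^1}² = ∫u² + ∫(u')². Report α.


α = (16 + 45*π^2)/(5*(4 + 9*π^2))

Coercivity of a(·,·) on H^1_0(0, 2/3) means a(u, u) ≥ α ||u||_{H^1}² for every u ∈ H^1_0.
The interval has length L = 2/3, and Poincaré/coercivity depend only on L. Here a(u, u) = ∫(u')² + (4/5)·∫u².
Here 0 < c = 4/5 < 1. The condition a(u,u) ≥ α||u||_{H^1}² reads (1−α)∫(u')² ≥ (α−c)∫u². Any admissible α is ≤ 1 (rapidly oscillating u have ∫u²/∫(u')² → 0), and α = 1 would force 0 ≥ (1−c)∫u², impossible since c < 1; so 1−α > 0. By the sharp Poincaré inequality on H^1_0 of an interval of length L, ∫(u')² ≥ (π/L)²∫u² with equality for the first sine mode sin(π(x−x₀)/L) (x₀ the left endpoint), so the inequality holds for all u iff (1−α)(π/L)² ≥ α − c, i.e. α ≤ ((π/L)² + c)/((π/L)² + 1) = (1 + c(L/π)²)/(1 + (L/π)²). With (π/L)² = 9*π^2/4 and c = 4/5, the largest admissible constant is α = ((π/L)² + c)/((π/L)² + 1).
Simplifying, α = (16 + 45*π^2)/(5*(4 + 9*π^2)).


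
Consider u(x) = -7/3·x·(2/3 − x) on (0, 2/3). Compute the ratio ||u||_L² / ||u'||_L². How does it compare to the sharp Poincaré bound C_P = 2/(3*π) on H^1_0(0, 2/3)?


||u||_L² / ||u'||_L² = sqrt(10)/15 < C_P = 2/(3*π).

u(x) = -7/3·x·(2/3 − x), so u'(x) = 14*x/3 - 14/9.
u(x) = -7/3·x·(2/3 − x) vanishes at x = 0 and x = 2/3, so u ∈ H^1_0(0, 2/3). Differentiate via the product rule and integrate the resulting polynomials term by term.
  ∫_0^2/3 u² dx = ∫_0^2/3 (49*x^4/9 - 196*x^3/27 + 196*x^2/81) dx. Term by term:
    ∫_0^2/3 49*x^4/9 dx = 1568/10935;  ∫_0^2/3 -196*x^3/27 dx = -784/2187;  ∫_0^2/3 196*x^2/81 dx = 1568/6561.
  Sum: 1568/10935 − 784/2187 + 1568/6561 = 784/32805.
  ∫_0^2/3 (u')² dx = ∫_0^2/3 (196*x^2/9 - 392*x/27 + 196/81) dx. Term by term:
    ∫_0^2/3 196*x^2/9 dx = 1568/729;  ∫_0^2/3 -392*x/27 dx = -784/243;  ∫_0^2/3 196/81 dx = 392/243.
  Sum: 1568/729 − 784/243 + 392/243 = 392/729.
∫_0^2/3 u² dx = 784/32805, so ||u||_L² = 28*sqrt(5)/405.
∫_0^2/3 (u')² dx = 392/729, so ||u'||_L² = 14*sqrt(2)/27.
Ratio ||u||_L² / ||u'||_L² = sqrt(10)/15.
Sharp Poincaré constant on H^1_0(0, 2/3) is C_P = L/π = 2/(3*π), achieved by sin(3*π/2·x).
A polynomial bump cannot attain the sharp Poincaré constant (only the first sine eigenfunction does), so the ratio is strictly less than C_P, consistent with ||u||_L² ≤ C_P ||u'||_L².


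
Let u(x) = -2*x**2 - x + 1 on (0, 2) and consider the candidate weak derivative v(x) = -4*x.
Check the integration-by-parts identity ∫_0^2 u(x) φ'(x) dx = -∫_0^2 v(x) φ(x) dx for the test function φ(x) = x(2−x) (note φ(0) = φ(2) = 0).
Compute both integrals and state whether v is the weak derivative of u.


LHS = 20/3, RHS = 16/3. No, v is not the weak derivative of u.

u(x) = -2*x**2 - x + 1, classical derivative u'(x) = -4*x - 1.
φ(x) = x(2−x), so φ'(x) = 2 - 2*x.
Note φ(0) = φ(2) = 0, so the boundary term u·φ vanishes.
LHS = ∫_0^2 u(x) φ'(x) dx = ∫_0^2 (4*x^3 - 2*x^2 - 4*x + 2) dx. Term by term:
  ∫_0^2 4*x^3 dx = 16;  ∫_0^2 -2*x^2 dx = -16/3;  ∫_0^2 -4*x dx = -8;
  ∫_0^2 2 dx = 4.
Sum: 16 − 16/3 − 8 + 4 = 20/3.
So LHS = 20/3.
∫_0^2 v(x) φ(x) dx = ∫_0^2 (4*x^3 - 8*x^2) dx. Term by term:
  ∫_0^2 4*x^3 dx = 16;  ∫_0^2 -8*x^2 dx = -64/3.
Sum: 16 − 64/3 = -16/3.
So RHS = -∫_0^2 v(x) φ(x) dx = 16/3.
LHS − RHS = 4/3 ≠ 0, so the identity fails.
(For a valid weak derivative the identity must hold for EVERY test function, in particular this one. The failure shows v is NOT the weak derivative of u.)
Correct weak derivative would be u'(x) = -4*x - 1.


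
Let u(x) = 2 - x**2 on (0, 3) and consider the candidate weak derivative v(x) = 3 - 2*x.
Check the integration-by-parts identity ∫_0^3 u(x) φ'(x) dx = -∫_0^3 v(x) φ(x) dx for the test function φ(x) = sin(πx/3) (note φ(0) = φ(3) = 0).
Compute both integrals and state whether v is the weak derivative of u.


LHS = 18/π, RHS = 0. No, v is not the weak derivative of u.

u(x) = 2 - x**2, classical derivative u'(x) = -2*x.
φ(x) = sin(πx/3), so φ'(x) = π*cos(π*x/3)/3.
Note φ(0) = φ(3) = 0, so the boundary term u·φ vanishes.
LHS = ∫_0^3 u(x) φ'(x) dx = ∫_0^3 (-π*x^2*cos(π*x/3)/3 + 2*π*cos(π*x/3)/3) dx. Term by term:
  ∫_0^3 2*π*cos(π*x/3)/3 dx = 0;  ∫_0^3 -π*x^2*cos(π*x/3)/3 dx = 18/π.
Sum: 0 + 18/π = 18/π.
So LHS = 18/π.
∫_0^3 v(x) φ(x) dx = ∫_0^3 (-2*x*sin(π*x/3) + 3*sin(π*x/3)) dx. Term by term:
  ∫_0^3 3*sin(π*x/3) dx = 18/π;  ∫_0^3 -2*x*sin(π*x/3) dx = -18/π.
Sum: 18/π − 18/π = 0.
So RHS = -∫_0^3 v(x) φ(x) dx = 0.
LHS − RHS = 18/π ≠ 0, so the identity fails.
(For a valid weak derivative the identity must hold for EVERY test function, in particular this one. The failure shows v is NOT the weak derivative of u.)
Correct weak derivative would be u'(x) = -2*x.


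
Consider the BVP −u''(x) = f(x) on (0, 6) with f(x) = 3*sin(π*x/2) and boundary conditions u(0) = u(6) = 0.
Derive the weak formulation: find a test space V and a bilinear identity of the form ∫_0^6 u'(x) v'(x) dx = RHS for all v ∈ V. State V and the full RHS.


V = H^1_0(0, 6) (so v(0) = v(6) = 0); weak form: ∫_0^6 u'v' dx = ∫_0^6 (3*sin(π*x/2)) v dx for all v ∈ V.

Multiply both sides by a test function v and integrate from 0 to 6:
  ∫_0^6 −u''(x) v(x) dx = ∫_0^6 f(x) v(x) dx.
Integrate the LHS by parts once:
  ∫_0^6 −u'' v dx = −[u'(x) v(x)]_0^6 + ∫_0^6 u'(x) v'(x) dx.
Thus ∫_0^6 u'(x) v'(x) dx = ∫_0^6 f(x) v(x) dx + [u'(x) v(x)]_0^6.
Choose V so that boundary terms are either known or forced to vanish.
u is Dirichlet: u(0) = u(6) = 0. Let V = H^1_0(0, 6); then v(0) = v(6) = 0, and [u' v]_0^6 = 0.
Weak formulation: find u (satisfying any essential BC) such that ∫_0^6 u'(x) v'(x) dx = ∫_0^6 f v dx for all v ∈ V.
Substituting f(x) = 3*sin(π*x/2), the right-hand side is ∫_0^6 (3*sin(π*x/2)) v dx.


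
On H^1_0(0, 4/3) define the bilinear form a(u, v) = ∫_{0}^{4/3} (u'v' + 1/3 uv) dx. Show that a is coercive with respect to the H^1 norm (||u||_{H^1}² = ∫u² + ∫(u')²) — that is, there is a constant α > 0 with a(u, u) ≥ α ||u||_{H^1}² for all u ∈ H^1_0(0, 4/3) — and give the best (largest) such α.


α = (16 + 27*π^2)/(3*(16 + 9*π^2))

Coercivity of a(·,·) on H^1_0(0, 4/3) means a(u, u) ≥ α ||u||_{H^1}² for every u ∈ H^1_0.
The interval has length L = 4/3, and Poincaré/coercivity depend only on L. Here a(u, u) = ∫(u')² + (1/3)·∫u².
Here 0 < c = 1/3 < 1. The condition a(u,u) ≥ α||u||_{H^1}² reads (1−α)∫(u')² ≥ (α−c)∫u². Any admissible α is ≤ 1 (rapidly oscillating u have ∫u²/∫(u')² → 0), and α = 1 would force 0 ≥ (1−c)∫u², impossible since c < 1; so 1−α > 0. By the sharp Poincaré inequality on H^1_0 of an interval of length L, ∫(u')² ≥ (π/L)²∫u² with equality for the first sine mode sin(π(x−x₀)/L) (x₀ the left endpoint), so the inequality holds for all u iff (1−α)(π/L)² ≥ α − c, i.e. α ≤ ((π/L)² + c)/((π/L)² + 1) = (1 + c(L/π)²)/(1 + (L/π)²). With (π/L)² = 9*π^2/16 and c = 1/3, the largest admissible constant is α = ((π/L)² + c)/((π/L)² + 1).
Simplifying, α = (16 + 27*π^2)/(3*(16 + 9*π^2)).


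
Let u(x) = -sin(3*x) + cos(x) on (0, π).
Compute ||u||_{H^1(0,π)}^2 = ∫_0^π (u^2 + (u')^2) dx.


||u||_{H^1(0,π)}^2 = 6*π

u'(x) = -sin(x) - 3*cos(3*x).
Expand u² and (u')² and integrate term by term on (0, π), using: for integers n ≥ 1, ∫_0^π sin²(nx) dx = ∫_0^π cos²(nx) dx = π/2; for n ≠ n', ∫_0^π sin(nx)sin(n'x) dx = ∫_0^π cos(nx)cos(n'x) dx = 0; and by product-to-sum, ∫_0^π sin(nx)cos(n'x) dx = ½∫_0^π [sin((n+n')x) + sin((n−n')x)] dx, which is 0 when n+n' is even and 2n/(n²−n'²) when n+n' is odd (it need not vanish on (0, π)).
  u² squared terms: (-1)²·∫sin(3x)² dx = 1·π/2 = π/2;  (1)²·∫cos(x)² dx = 1·π/2 = π/2.
  u² cross terms: 2·(-1)·(1)·∫sin(3x)·cos(x) dx = -2·(0) = 0.
  So ∫_0^π u² dx = π/2 + π/2 + 0 = π.
  (u')² squared terms: (-1)²·∫sin(x)² dx = 1·π/2 = π/2;  (-3)²·∫cos(3x)² dx = 9·π/2 = 9*π/2.
  (u')² cross terms: 2·(-1)·(-3)·∫sin(x)·cos(3x) dx = 6·(0) = 0.
  So ∫_0^π (u')² dx = π/2 + 9*π/2 + 0 = 5*π.
||u||_{H^1}^2 = (π) + (5*π) = 6*π.


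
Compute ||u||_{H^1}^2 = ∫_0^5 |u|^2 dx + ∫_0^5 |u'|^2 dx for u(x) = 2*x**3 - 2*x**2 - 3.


||u||_{H^1}^2 = 853570/21

The H^1 norm (squared) on an interval (0, L) is
  ||u||_{H^1}^2 = ∫_0^L u(x)^2 dx + ∫_0^L u'(x)^2 dx.
Compute u'(x) = 6*x**2 - 4*x.
Then u(x)^2 = 4*x**6 - 8*x**5 + 4*x**4 - 12*x**3 + 12*x**2 + 9 and u'(x)^2 = 36*x**4 - 48*x**3 + 16*x**2.
Integrate each monomial from 0 to 5 using ∫_0^5 c·x^n dx = c·5^(n+1)/(n+1):
  ∫_0^5 u(x)^2 dx = ∫_0^5 (4*x^6 - 8*x^5 + 4*x^4 - 12*x^3 + 12*x^2 + 9) dx. Term by term:
    ∫_0^5 4*x^6 dx = 312500/7;  ∫_0^5 -8*x^5 dx = -62500/3;  ∫_0^5 4*x^4 dx = 2500;
    ∫_0^5 -12*x^3 dx = -1875;  ∫_0^5 12*x^2 dx = 500;  ∫_0^5 9 dx = 45.
  Sum: 312500/7 − 62500/3 + 2500 − 1875 + 500 + 45 = 524570/21.
  ∫_0^5 u'(x)^2 dx = ∫_0^5 (36*x^4 - 48*x^3 + 16*x^2) dx. Term by term:
    ∫_0^5 36*x^4 dx = 22500;  ∫_0^5 -48*x^3 dx = -7500;  ∫_0^5 16*x^2 dx = 2000/3.
  Sum: 22500 − 7500 + 2000/3 = 47000/3.
Adding: ||u||_{H^1}^2 = 524570/21 + 47000/3 = 853570/21.


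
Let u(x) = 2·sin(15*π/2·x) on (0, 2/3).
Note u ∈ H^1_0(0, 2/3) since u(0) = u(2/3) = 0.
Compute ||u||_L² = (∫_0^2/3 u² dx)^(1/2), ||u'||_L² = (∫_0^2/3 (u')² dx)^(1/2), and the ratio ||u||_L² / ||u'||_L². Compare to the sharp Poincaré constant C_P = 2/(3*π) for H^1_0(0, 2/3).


||u||_L² / ||u'||_L² = 2/(15*π) < C_P = 2/(3*π).

u(x) = 2·sin(15*π/2·x), so u'(x) = 15*π*cos(15*π*x/2).
Writing u(x) = A·sin(kπx/L) with A = 2 and k = 5, use ∫_0^L sin²(kπx/L) dx = L/2 and ∫_0^L cos²(kπx/L) dx = L/2.
u² = 4·sin²(15*π/2·x) and (u')² = 225*π^2·cos²(15*π/2·x), and each of sin², cos² integrates to L/2 = 1/3 over (0, 2/3).
∫_0^2/3 u² dx = 4/3, so ||u||_L² = 2*sqrt(3)/3.
∫_0^2/3 (u')² dx = 75*π^2, so ||u'||_L² = 5*sqrt(3)*π.
Ratio ||u||_L² / ||u'||_L² = 2/(15*π).
Sharp Poincaré constant on H^1_0(0, 2/3) is C_P = L/π = 2/(3*π), achieved by sin(3*π/2·x).
This is the k = 5 harmonic; the ratio L/(kπ) is strictly less than C_P = L/π, consistent with the sharp inequality ||u||_L² ≤ C_P ||u'||_L².


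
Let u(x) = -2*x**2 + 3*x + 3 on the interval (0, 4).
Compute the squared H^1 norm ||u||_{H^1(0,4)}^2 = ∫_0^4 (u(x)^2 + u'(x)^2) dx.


||u||_{H^1}^2 = 5288/15

The H^1 norm (squared) on an interval (0, L) is
  ||u||_{H^1}^2 = ∫_0^L u(x)^2 dx + ∫_0^L u'(x)^2 dx.
Compute u'(x) = 3 - 4*x.
Then u(x)^2 = 4*x**4 - 12*x**3 - 3*x**2 + 18*x + 9 and u'(x)^2 = 16*x**2 - 24*x + 9.
Integrate each monomial from 0 to 4 using ∫_0^4 c·x^n dx = c·4^(n+1)/(n+1):
  ∫_0^4 u(x)^2 dx = ∫_0^4 (4*x^4 - 12*x^3 - 3*x^2 + 18*x + 9) dx. Term by term:
    ∫_0^4 4*x^4 dx = 4096/5;  ∫_0^4 -12*x^3 dx = -768;  ∫_0^4 -3*x^2 dx = -64;
    ∫_0^4 18*x dx = 144;  ∫_0^4 9 dx = 36.
  Sum: 4096/5 − 768 − 64 + 144 + 36 = 836/5.
  ∫_0^4 u'(x)^2 dx = ∫_0^4 (16*x^2 - 24*x + 9) dx. Term by term:
    ∫_0^4 16*x^2 dx = 1024/3;  ∫_0^4 -24*x dx = -192;  ∫_0^4 9 dx = 36.
  Sum: 1024/3 − 192 + 36 = 556/3.
Adding: ||u||_{H^1}^2 = 836/5 + 556/3 = 5288/15.


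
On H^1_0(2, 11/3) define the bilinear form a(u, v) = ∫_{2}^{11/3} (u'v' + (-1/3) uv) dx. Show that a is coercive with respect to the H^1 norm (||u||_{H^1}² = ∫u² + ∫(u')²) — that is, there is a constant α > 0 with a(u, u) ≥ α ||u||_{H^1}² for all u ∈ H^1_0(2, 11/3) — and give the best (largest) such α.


α = (-25 + 27*π^2)/(3*(25 + 9*π^2))

Coercivity of a(·,·) on H^1_0(2, 11/3) means a(u, u) ≥ α ||u||_{H^1}² for every u ∈ H^1_0.
The interval has length L = 5/3, and Poincaré/coercivity depend only on L. Here a(u, u) = ∫(u')² + (-1/3)·∫u².
Here c = -1/3 < 0 with |c| < (π/L)² = 9*π^2/25, so coercivity still holds. The condition a(u,u) ≥ α||u||_{H^1}² reads (1−α)∫(u')² ≥ (α−c)∫u². Any admissible α is ≤ 1 (rapidly oscillating u have ∫u²/∫(u')² → 0), and α = 1 would force 0 ≥ (1−c)∫u², impossible since c < 1; so 1−α > 0. By the sharp Poincaré inequality on H^1_0 of an interval of length L, ∫(u')² ≥ (π/L)²∫u² with equality for the first sine mode sin(π(x−x₀)/L) (x₀ the left endpoint), so the inequality holds for all u iff (1−α)(π/L)² ≥ α − c, i.e. α ≤ ((π/L)² + c)/((π/L)² + 1) = (1 + c(L/π)²)/(1 + (L/π)²). (Direct route, valid since c ≤ 0: Poincaré gives c∫u² ≥ c(L/π)²∫(u')², so a(u,u) ≥ (1 + c(L/π)²)∫(u')², while ||u||_{H^1}² ≤ (1 + (L/π)²)∫(u')²; dividing yields the same α.) With (π/L)² = 9*π^2/25 and c = -1/3, the largest admissible constant is α = ((π/L)² + c)/((π/L)² + 1).
Simplifying, α = (-25 + 27*π^2)/(3*(25 + 9*π^2)).


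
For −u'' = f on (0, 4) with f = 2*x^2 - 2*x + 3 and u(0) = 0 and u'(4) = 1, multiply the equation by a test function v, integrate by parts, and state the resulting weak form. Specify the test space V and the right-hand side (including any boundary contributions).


V = {v ∈ H^1(0, 4) : v(0) = 0} (test functions vanish at x = 0 where u is specified); weak form: ∫_0^4 u'v' dx = ∫_0^4 (2*x^2 - 2*x + 3) v dx + v(4) for all v ∈ V.

Multiply both sides by a test function v and integrate from 0 to 4:
  ∫_0^4 −u''(x) v(x) dx = ∫_0^4 f(x) v(x) dx.
Integrate the LHS by parts once:
  ∫_0^4 −u'' v dx = −[u'(x) v(x)]_0^4 + ∫_0^4 u'(x) v'(x) dx.
Thus ∫_0^4 u'(x) v'(x) dx = ∫_0^4 f(x) v(x) dx + [u'(x) v(x)]_0^4.
Choose V so that boundary terms are either known or forced to vanish.
Mixed BC: u(0) = 0 (Dirichlet) and u'(4) = 1 (Neumann). Define V = {v ∈ H^1(0, 4) : v(0) = 0}. Then [u' v]_0^4 = u'(4)·v(4) − u'(0)·0 = v(4).
Weak formulation: find u (satisfying any essential BC) such that ∫_0^4 u'(x) v'(x) dx = ∫_0^4 f v dx + v(4) for all v ∈ V (Dirichlet at 0 absorbed into V; Neumann datum at x = 4 contributes the boundary term).
Substituting f(x) = 2*x^2 - 2*x + 3, the right-hand side is ∫_0^4 (2*x^2 - 2*x + 3) v dx + v(4).


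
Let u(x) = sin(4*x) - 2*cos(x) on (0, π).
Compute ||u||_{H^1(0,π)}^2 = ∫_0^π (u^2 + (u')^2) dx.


||u||_{H^1(0,π)}^2 = -64/15 + 25*π/2

u'(x) = 2*sin(x) + 4*cos(4*x).
Expand u² and (u')² and integrate term by term on (0, π), using: for integers n ≥ 1, ∫_0^π sin²(nx) dx = ∫_0^π cos²(nx) dx = π/2; for n ≠ n', ∫_0^π sin(nx)sin(n'x) dx = ∫_0^π cos(nx)cos(n'x) dx = 0; and by product-to-sum, ∫_0^π sin(nx)cos(n'x) dx = ½∫_0^π [sin((n+n')x) + sin((n−n')x)] dx, which is 0 when n+n' is even and 2n/(n²−n'²) when n+n' is odd (it need not vanish on (0, π)).
  u² squared terms: (-2)²·∫cos(x)² dx = 4·π/2 = 2*π;  (1)²·∫sin(4x)² dx = 1·π/2 = π/2.
  u² cross terms: 2·(-2)·(1)·∫cos(x)·sin(4x) dx = -4·(8/15) = -32/15.
  So ∫_0^π u² dx = 2*π + π/2 − 32/15 = -32/15 + 5*π/2.
  (u')² squared terms: (2)²·∫sin(x)² dx = 4·π/2 = 2*π;  (4)²·∫cos(4x)² dx = 16·π/2 = 8*π.
  (u')² cross terms: 2·(2)·(4)·∫sin(x)·cos(4x) dx = 16·(-2/15) = -32/15.
  So ∫_0^π (u')² dx = 2*π + 8*π − 32/15 = -32/15 + 10*π.
||u||_{H^1}^2 = (-32/15 + 5*π/2) + (-32/15 + 10*π) = -64/15 + 25*π/2.


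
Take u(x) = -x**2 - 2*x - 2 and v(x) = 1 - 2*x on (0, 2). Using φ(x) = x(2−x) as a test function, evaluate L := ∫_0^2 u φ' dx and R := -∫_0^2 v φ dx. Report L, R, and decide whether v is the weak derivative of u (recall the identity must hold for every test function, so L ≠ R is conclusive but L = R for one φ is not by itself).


LHS = 16/3, RHS = 4/3. No, v is not the weak derivative of u.

u(x) = -x**2 - 2*x - 2, classical derivative u'(x) = -2*x - 2.
φ(x) = x(2−x), so φ'(x) = 2 - 2*x.
Note φ(0) = φ(2) = 0, so the boundary term u·φ vanishes.
LHS = ∫_0^2 u(x) φ'(x) dx = ∫_0^2 (2*x^3 + 2*x^2 - 4) dx. Term by term:
  ∫_0^2 2*x^3 dx = 8;  ∫_0^2 2*x^2 dx = 16/3;  ∫_0^2 -4 dx = -8.
Sum: 8 + 16/3 − 8 = 16/3.
So LHS = 16/3.
∫_0^2 v(x) φ(x) dx = ∫_0^2 (2*x^3 - 5*x^2 + 2*x) dx. Term by term:
  ∫_0^2 2*x^3 dx = 8;  ∫_0^2 -5*x^2 dx = -40/3;  ∫_0^2 2*x dx = 4.
Sum: 8 − 40/3 + 4 = -4/3.
So RHS = -∫_0^2 v(x) φ(x) dx = 4/3.
LHS − RHS = 4 ≠ 0, so the identity fails.
(For a valid weak derivative the identity must hold for EVERY test function, in particular this one. The failure shows v is NOT the weak derivative of u.)
Correct weak derivative would be u'(x) = -2*x - 2.


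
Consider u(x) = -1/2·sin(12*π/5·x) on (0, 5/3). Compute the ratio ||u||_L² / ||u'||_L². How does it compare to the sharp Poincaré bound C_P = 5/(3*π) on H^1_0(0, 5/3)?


||u||_L² / ||u'||_L² = 5/(12*π) < C_P = 5/(3*π).

u(x) = -1/2·sin(12*π/5·x), so u'(x) = -6*π*cos(12*π*x/5)/5.
Writing u(x) = A·sin(kπx/L) with A = -1/2 and k = 4, use ∫_0^L sin²(kπx/L) dx = L/2 and ∫_0^L cos²(kπx/L) dx = L/2.
u² = 1/4·sin²(12*π/5·x) and (u')² = 36*π^2/25·cos²(12*π/5·x), and each of sin², cos² integrates to L/2 = 5/6 over (0, 5/3).
∫_0^5/3 u² dx = 5/24, so ||u||_L² = sqrt(30)/12.
∫_0^5/3 (u')² dx = 6*π^2/5, so ||u'||_L² = sqrt(30)*π/5.
Ratio ||u||_L² / ||u'||_L² = 5/(12*π).
Sharp Poincaré constant on H^1_0(0, 5/3) is C_P = L/π = 5/(3*π), achieved by sin(3*π/5·x).
This is the k = 4 harmonic; the ratio L/(kπ) is strictly less than C_P = L/π, consistent with the sharp inequality ||u||_L² ≤ C_P ||u'||_L².


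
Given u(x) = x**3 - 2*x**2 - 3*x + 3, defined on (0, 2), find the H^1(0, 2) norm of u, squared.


||u||_{H^1}^2 = 1088/35

The H^1 norm (squared) on an interval (0, L) is
  ||u||_{H^1}^2 = ∫_0^L u(x)^2 dx + ∫_0^L u'(x)^2 dx.
Compute u'(x) = 3*x**2 - 4*x - 3.
Then u(x)^2 = x**6 - 4*x**5 - 2*x**4 + 18*x**3 - 3*x**2 - 18*x + 9 and u'(x)^2 = 9*x**4 - 24*x**3 - 2*x**2 + 24*x + 9.
Integrate each monomial from 0 to 2 using ∫_0^2 c·x^n dx = c·2^(n+1)/(n+1):
  ∫_0^2 u(x)^2 dx = ∫_0^2 (x^6 - 4*x^5 - 2*x^4 + 18*x^3 - 3*x^2 - 18*x + 9) dx. Term by term:
    ∫_0^2 x^6 dx = 128/7;  ∫_0^2 -4*x^5 dx = -128/3;  ∫_0^2 -2*x^4 dx = -64/5;
    ∫_0^2 18*x^3 dx = 72;  ∫_0^2 -3*x^2 dx = -8;  ∫_0^2 -18*x dx = -36;
    ∫_0^2 9 dx = 18.
  Sum: 128/7 − 128/3 − 64/5 + 72 − 8 − 36 + 18 = 926/105.
  ∫_0^2 u'(x)^2 dx = ∫_0^2 (9*x^4 - 24*x^3 - 2*x^2 + 24*x + 9) dx. Term by term:
    ∫_0^2 9*x^4 dx = 288/5;  ∫_0^2 -24*x^3 dx = -96;  ∫_0^2 -2*x^2 dx = -16/3;
    ∫_0^2 24*x dx = 48;  ∫_0^2 9 dx = 18.
  Sum: 288/5 − 96 − 16/3 + 48 + 18 = 334/15.
Adding: ||u||_{H^1}^2 = 926/105 + 334/15 = 1088/35.


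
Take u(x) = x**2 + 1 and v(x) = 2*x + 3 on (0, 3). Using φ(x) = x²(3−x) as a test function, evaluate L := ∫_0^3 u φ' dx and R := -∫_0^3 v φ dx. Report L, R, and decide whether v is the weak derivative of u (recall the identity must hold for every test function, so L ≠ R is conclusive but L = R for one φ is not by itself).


LHS = -243/10, RHS = -891/20. No, v is not the weak derivative of u.

u(x) = x**2 + 1, classical derivative u'(x) = 2*x.
φ(x) = x²(3−x), so φ'(x) = 3*x*(2 - x).
Note φ(0) = φ(3) = 0, so the boundary term u·φ vanishes.
LHS = ∫_0^3 u(x) φ'(x) dx = ∫_0^3 (-3*x^4 + 6*x^3 - 3*x^2 + 6*x) dx. Term by term:
  ∫_0^3 -3*x^4 dx = -729/5;  ∫_0^3 6*x^3 dx = 243/2;  ∫_0^3 -3*x^2 dx = -27;
  ∫_0^3 6*x dx = 27.
Sum: -729/5 + 243/2 − 27 + 27 = -243/10.
So LHS = -243/10.
∫_0^3 v(x) φ(x) dx = ∫_0^3 (-2*x^4 + 3*x^3 + 9*x^2) dx. Term by term:
  ∫_0^3 -2*x^4 dx = -486/5;  ∫_0^3 3*x^3 dx = 243/4;  ∫_0^3 9*x^2 dx = 81.
Sum: -486/5 + 243/4 + 81 = 891/20.
So RHS = -∫_0^3 v(x) φ(x) dx = -891/20.
LHS − RHS = 81/4 ≠ 0, so the identity fails.
(For a valid weak derivative the identity must hold for EVERY test function, in particular this one. The failure shows v is NOT the weak derivative of u.)
Correct weak derivative would be u'(x) = 2*x.


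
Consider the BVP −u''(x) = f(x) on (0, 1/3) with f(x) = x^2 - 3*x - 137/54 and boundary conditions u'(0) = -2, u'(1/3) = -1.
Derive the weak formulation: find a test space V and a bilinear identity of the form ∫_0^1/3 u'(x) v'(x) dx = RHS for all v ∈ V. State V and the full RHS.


V = H^1(0, 1/3) (v unrestricted at boundary; u is determined up to an additive constant); weak form: ∫_0^1/3 u'v' dx = ∫_0^1/3 (x^2 - 3*x - 137/54) v dx − v(1/3) + 2·v(0) for all v ∈ V.

Multiply both sides by a test function v and integrate from 0 to 1/3:
  ∫_0^1/3 −u''(x) v(x) dx = ∫_0^1/3 f(x) v(x) dx.
Integrate the LHS by parts once:
  ∫_0^1/3 −u'' v dx = −[u'(x) v(x)]_0^1/3 + ∫_0^1/3 u'(x) v'(x) dx.
Thus ∫_0^1/3 u'(x) v'(x) dx = ∫_0^1/3 f(x) v(x) dx + [u'(x) v(x)]_0^1/3.
Choose V so that boundary terms are either known or forced to vanish.
u has inhomogeneous Neumann u'(0) = -2, u'(1/3) = -1. [u' v]_0^1/3 = (-1)·v(1/3) − (-2)·v(0) = − v(1/3) + 2·v(0). Take V = H^1(0, 1/3); boundary term becomes part of RHS.
Weak formulation: find u (satisfying any essential BC) such that ∫_0^1/3 u'(x) v'(x) dx = ∫_0^1/3 f v dx − v(1/3) + 2·v(0) for all v ∈ V (Neumann data are natural BCs: they enter the RHS as boundary terms).
Substituting f(x) = x^2 - 3*x - 137/54, the right-hand side is ∫_0^1/3 (x^2 - 3*x - 137/54) v dx − v(1/3) + 2·v(0).
Compatibility check (pure Neumann): taking v ≡ 1 ∈ V gives 0 = ∫_0^1/3 f dx + (-1) − (-2), i.e. ∫_0^1/3 f dx must equal u'(0) − u'(1/3) = -1. Indeed ∫_0^1/3 (x^2 - 3*x - 137/54) dx = -1, so the data are compatible. The solution is then unique only up to an additive constant (fix it e.g. by requiring ∫_0^1/3 u dx = 0).


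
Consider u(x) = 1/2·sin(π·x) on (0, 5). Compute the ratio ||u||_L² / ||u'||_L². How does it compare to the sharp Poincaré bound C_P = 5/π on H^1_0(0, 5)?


||u||_L² / ||u'||_L² = 1/π < C_P = 5/π.

u(x) = 1/2·sin(π·x), so u'(x) = π*cos(π*x)/2.
Writing u(x) = A·sin(kπx/L) with A = 1/2 and k = 5, use ∫_0^L sin²(kπx/L) dx = L/2 and ∫_0^L cos²(kπx/L) dx = L/2.
u² = 1/4·sin²(π·x) and (u')² = π^2/4·cos²(π·x), and each of sin², cos² integrates to L/2 = 5/2 over (0, 5).
∫_0^5 u² dx = 5/8, so ||u||_L² = sqrt(10)/4.
∫_0^5 (u')² dx = 5*π^2/8, so ||u'||_L² = sqrt(10)*π/4.
Ratio ||u||_L² / ||u'||_L² = 1/π.
Sharp Poincaré constant on H^1_0(0, 5) is C_P = L/π = 5/π, achieved by sin(π/5·x).
This is the k = 5 harmonic; the ratio L/(kπ) is strictly less than C_P = L/π, consistent with the sharp inequality ||u||_L² ≤ C_P ||u'||_L².


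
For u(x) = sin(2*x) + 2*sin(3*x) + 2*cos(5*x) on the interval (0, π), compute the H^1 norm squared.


||u||_{H^1(0,π)}^2 = -416/21 + 149*π/2

u'(x) = -10*sin(5*x) + 2*cos(2*x) + 6*cos(3*x).
Expand u² and (u')² and integrate term by term on (0, π), using: for integers n ≥ 1, ∫_0^π sin²(nx) dx = ∫_0^π cos²(nx) dx = π/2; for n ≠ n', ∫_0^π sin(nx)sin(n'x) dx = ∫_0^π cos(nx)cos(n'x) dx = 0; and by product-to-sum, ∫_0^π sin(nx)cos(n'x) dx = ½∫_0^π [sin((n+n')x) + sin((n−n')x)] dx, which is 0 when n+n' is even and 2n/(n²−n'²) when n+n' is odd (it need not vanish on (0, π)).
  u² squared terms: (2)²·∫cos(5x)² dx = 4·π/2 = 2*π;  (2)²·∫sin(3x)² dx = 4·π/2 = 2*π;  (1)²·∫sin(2x)² dx = 1·π/2 = π/2.
  u² cross terms: 2·(2)·(2)·∫cos(5x)·sin(3x) dx = 8·(0) = 0;  2·(2)·(1)·∫cos(5x)·sin(2x) dx = 4·(-4/21) = -16/21;  2·(2)·(1)·∫sin(3x)·sin(2x) dx = 4·(0) = 0.
  So ∫_0^π u² dx = 2*π + 2*π + π/2 + 0 − 16/21 + 0 = -16/21 + 9*π/2.
  (u')² squared terms: (-10)²·∫sin(5x)² dx = 100·π/2 = 50*π;  (2)²·∫cos(2x)² dx = 4·π/2 = 2*π;  (6)²·∫cos(3x)² dx = 36·π/2 = 18*π.
  (u')² cross terms: 2·(-10)·(2)·∫sin(5x)·cos(2x) dx = -40·(10/21) = -400/21;  2·(-10)·(6)·∫sin(5x)·cos(3x) dx = -120·(0) = 0;  2·(2)·(6)·∫cos(2x)·cos(3x) dx = 24·(0) = 0.
  So ∫_0^π (u')² dx = 50*π + 2*π + 18*π − 400/21 + 0 + 0 = -400/21 + 70*π.
||u||_{H^1}^2 = (-16/21 + 9*π/2) + (-400/21 + 70*π) = -416/21 + 149*π/2.


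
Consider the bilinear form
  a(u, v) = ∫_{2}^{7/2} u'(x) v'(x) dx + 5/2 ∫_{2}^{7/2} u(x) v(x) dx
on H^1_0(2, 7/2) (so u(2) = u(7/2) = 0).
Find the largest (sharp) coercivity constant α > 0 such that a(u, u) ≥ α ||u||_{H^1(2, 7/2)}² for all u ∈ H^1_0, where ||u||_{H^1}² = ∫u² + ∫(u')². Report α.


α = 1

Coercivity of a(·,·) on H^1_0(2, 7/2) means a(u, u) ≥ α ||u||_{H^1}² for every u ∈ H^1_0.
The interval has length L = 3/2, and Poincaré/coercivity depend only on L. Here a(u, u) = ∫(u')² + (5/2)·∫u².
Here c = 5/2 ≥ 1, so a(u,u) = ∫(u')² + c∫u² ≥ ∫(u')² + ∫u² = ||u||_{H^1}², i.e. α = 1 works. No larger α is possible: a(u,u) ≥ α||u||_{H^1}² means (1−α)∫(u')² ≥ (α−c)∫u², and for the modes u_n = sin(nπ(x−x₀)/L) (x₀ the left endpoint) one has ∫u_n²/∫(u_n')² = (L/(nπ))² → 0, so a(u_n,u_n)/||u_n||_{H^1}² → 1. Hence the optimal constant is α = 1.
Therefore α = 1.


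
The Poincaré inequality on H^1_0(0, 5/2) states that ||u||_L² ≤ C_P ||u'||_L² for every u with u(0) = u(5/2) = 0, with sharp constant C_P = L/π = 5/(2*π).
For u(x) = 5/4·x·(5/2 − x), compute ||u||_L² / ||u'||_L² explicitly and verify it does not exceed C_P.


||u||_L² / ||u'||_L² = sqrt(10)/4 < C_P = 5/(2*π).

u(x) = 5/4·x·(5/2 − x), so u'(x) = 25/8 - 5*x/2.
u(x) = 5/4·x·(5/2 − x) vanishes at x = 0 and x = 5/2, so u ∈ H^1_0(0, 5/2). Differentiate via the product rule and integrate the resulting polynomials term by term.
  ∫_0^5/2 u² dx = ∫_0^5/2 (25*x^4/16 - 125*x^3/16 + 625*x^2/64) dx. Term by term:
    ∫_0^5/2 25*x^4/16 dx = 15625/512;  ∫_0^5/2 -125*x^3/16 dx = -78125/1024;  ∫_0^5/2 625*x^2/64 dx = 78125/1536.
  Sum: 15625/512 − 78125/1024 + 78125/1536 = 15625/3072.
  ∫_0^5/2 (u')² dx = ∫_0^5/2 (25*x^2/4 - 125*x/8 + 625/64) dx. Term by term:
    ∫_0^5/2 25*x^2/4 dx = 3125/96;  ∫_0^5/2 -125*x/8 dx = -3125/64;  ∫_0^5/2 625/64 dx = 3125/128.
  Sum: 3125/96 − 3125/64 + 3125/128 = 3125/384.
∫_0^5/2 u² dx = 15625/3072, so ||u||_L² = 125*sqrt(3)/96.
∫_0^5/2 (u')² dx = 3125/384, so ||u'||_L² = 25*sqrt(30)/48.
Ratio ||u||_L² / ||u'||_L² = sqrt(10)/4.
Sharp Poincaré constant on H^1_0(0, 5/2) is C_P = L/π = 5/(2*π), achieved by sin(2*π/5·x).
A polynomial bump cannot attain the sharp Poincaré constant (only the first sine eigenfunction does), so the ratio is strictly less than C_P, consistent with ||u||_L² ≤ C_P ||u'||_L².


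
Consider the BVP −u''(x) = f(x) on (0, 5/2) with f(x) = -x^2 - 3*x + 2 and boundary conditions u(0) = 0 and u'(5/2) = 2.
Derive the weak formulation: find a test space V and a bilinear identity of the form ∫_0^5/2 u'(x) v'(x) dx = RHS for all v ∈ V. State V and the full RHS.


V = {v ∈ H^1(0, 5/2) : v(0) = 0} (test functions vanish at x = 0 where u is specified); weak form: ∫_0^5/2 u'v' dx = ∫_0^5/2 (-x^2 - 3*x + 2) v dx + 2·v(5/2) for all v ∈ V.

Multiply both sides by a test function v and integrate from 0 to 5/2:
  ∫_0^5/2 −u''(x) v(x) dx = ∫_0^5/2 f(x) v(x) dx.
Integrate the LHS by parts once:
  ∫_0^5/2 −u'' v dx = −[u'(x) v(x)]_0^5/2 + ∫_0^5/2 u'(x) v'(x) dx.
Thus ∫_0^5/2 u'(x) v'(x) dx = ∫_0^5/2 f(x) v(x) dx + [u'(x) v(x)]_0^5/2.
Choose V so that boundary terms are either known or forced to vanish.
Mixed BC: u(0) = 0 (Dirichlet) and u'(5/2) = 2 (Neumann). Define V = {v ∈ H^1(0, 5/2) : v(0) = 0}. Then [u' v]_0^5/2 = u'(5/2)·v(5/2) − u'(0)·0 = 2·v(5/2).
Weak formulation: find u (satisfying any essential BC) such that ∫_0^5/2 u'(x) v'(x) dx = ∫_0^5/2 f v dx + 2·v(5/2) for all v ∈ V (Dirichlet at 0 absorbed into V; Neumann datum at x = 5/2 contributes the boundary term).
Substituting f(x) = -x^2 - 3*x + 2, the right-hand side is ∫_0^5/2 (-x^2 - 3*x + 2) v dx + 2·v(5/2).
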